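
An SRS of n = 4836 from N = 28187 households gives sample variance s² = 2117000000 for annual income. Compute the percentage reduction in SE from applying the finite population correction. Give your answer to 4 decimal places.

f = n/N = 4836/28187 = 0.17156845.
SE_no-fpc = √(s²/n) = 661.63319; SE_fpc = √((1−f)s²/n) = 602.20672.
Ratio = √(1−f) = 0.91018215. Reduction = 100·(1 − 0.91018215) = 8.9818%.

8.9818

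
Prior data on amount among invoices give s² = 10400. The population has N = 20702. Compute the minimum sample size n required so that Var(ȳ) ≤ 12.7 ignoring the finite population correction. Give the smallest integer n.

819

Without fpc, n₀ = s²/D = 10400/12.7 = 818.8976.
Rounding up, n = 819.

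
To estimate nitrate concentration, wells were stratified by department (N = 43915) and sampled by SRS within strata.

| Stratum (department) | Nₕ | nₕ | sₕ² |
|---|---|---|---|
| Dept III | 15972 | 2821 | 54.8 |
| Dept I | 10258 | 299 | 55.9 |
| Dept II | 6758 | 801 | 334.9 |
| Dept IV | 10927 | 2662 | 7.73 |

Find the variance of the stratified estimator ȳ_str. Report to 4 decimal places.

Var(ȳ_str) = Σₕ Wₕ²(1 − fₕ)sₕ²/nₕ with Wₕ = Nₕ/N, N = 43915.
Dept III: Wₕ = 0.36370261; term = 0.36370261²·(1 − 0.17662159)·54.8/2821 = 0.0021157764.
Dept I: Wₕ = 0.23358761; term = 0.23358761²·(1 − 0.02914798)·55.9/299 = 0.0099036041.
Dept II: Wₕ = 0.15388819; term = 0.15388819²·(1 − 0.11852619)·334.9/801 = 0.008727757.
Dept IV: Wₕ = 0.24882159; term = 0.24882159²·(1 − 0.24361673)·7.73/2662 = 1.3598452 × 10^-4.
Sum = 0.020883122.

0.0209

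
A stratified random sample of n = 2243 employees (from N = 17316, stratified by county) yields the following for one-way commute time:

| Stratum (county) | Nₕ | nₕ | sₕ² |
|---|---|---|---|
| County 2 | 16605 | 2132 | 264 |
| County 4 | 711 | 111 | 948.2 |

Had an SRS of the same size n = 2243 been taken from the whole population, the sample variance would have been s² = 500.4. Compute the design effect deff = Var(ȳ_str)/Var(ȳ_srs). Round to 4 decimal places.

0.5737

Var(ȳ_str) = Σ Wₕ²(1−fₕ)sₕ²/nₕ with Wₕ = Nₕ/17316:
  County 2: (16605/17316)²·(1−2132/16605)·264/2132 = 0.099247372
  County 4: (711/17316)²·(1−111/711)·948.2/111 = 0.012153536
  → Var(ȳ_str) = 0.11140091.
Var(ȳ_srs) = (1 − 2243/17316)·500.4/2243 = 0.19419594.
deff = 0.11140091 / 0.19419594 = 0.5737.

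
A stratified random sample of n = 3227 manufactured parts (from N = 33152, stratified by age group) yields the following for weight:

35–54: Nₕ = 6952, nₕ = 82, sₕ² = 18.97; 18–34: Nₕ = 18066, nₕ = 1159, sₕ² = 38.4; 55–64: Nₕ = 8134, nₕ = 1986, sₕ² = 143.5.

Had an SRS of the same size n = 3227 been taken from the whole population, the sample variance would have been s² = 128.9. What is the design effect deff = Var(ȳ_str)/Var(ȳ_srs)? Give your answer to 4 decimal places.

Var(ȳ_str) = Σ Wₕ²(1−fₕ)sₕ²/nₕ with Wₕ = Nₕ/33152:
  35–54: (6952/33152)²·(1−82/6952)·18.97/82 = 0.010053112
  18–34: (18066/33152)²·(1−1159/18066)·38.4/1159 = 0.0092078212
  55–64: (8134/33152)²·(1−1986/8134)·143.5/1986 = 0.0032876927
  → Var(ȳ_str) = 0.022548626.
Var(ȳ_srs) = (1 − 3227/33152)·128.9/3227 = 0.036056069.
deff = 0.022548626 / 0.036056069 = 0.6254.

0.6254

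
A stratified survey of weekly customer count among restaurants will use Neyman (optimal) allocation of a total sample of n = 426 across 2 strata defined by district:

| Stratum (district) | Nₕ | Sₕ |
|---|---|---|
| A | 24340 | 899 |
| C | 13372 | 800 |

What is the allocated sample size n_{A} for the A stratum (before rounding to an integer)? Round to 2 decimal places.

286.12

Neyman allocation: nₕ = n·NₕSₕ / Σⱼ NⱼSⱼ.
Σ NⱼSⱼ = 24340·899 + 13372·800 = 3.257926 × 10^7.
n_{A} = 426·24340·899 / (3.257926 × 10^7) = 286.12.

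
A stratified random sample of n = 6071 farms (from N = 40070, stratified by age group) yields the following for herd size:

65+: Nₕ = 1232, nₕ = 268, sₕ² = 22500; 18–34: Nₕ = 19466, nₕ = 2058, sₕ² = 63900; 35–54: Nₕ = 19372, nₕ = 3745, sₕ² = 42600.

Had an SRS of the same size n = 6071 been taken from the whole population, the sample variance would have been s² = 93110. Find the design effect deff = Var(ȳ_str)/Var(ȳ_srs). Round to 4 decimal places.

0.6732

Var(ȳ_str) = Σ Wₕ²(1−fₕ)sₕ²/nₕ with Wₕ = Nₕ/40070:
  65+: (1232/40070)²·(1−268/1232)·22500/268 = 0.062100741
  18–34: (19466/40070)²·(1−2058/19466)·63900/2058 = 6.5530337
  35–54: (19372/40070)²·(1−3745/19372)·42600/3745 = 2.1447129
  → Var(ȳ_str) = 8.7598473.
Var(ȳ_srs) = (1 − 6071/40070)·93110/6071 = 13.013164.
deff = 8.7598473 / 13.013164 = 0.6732.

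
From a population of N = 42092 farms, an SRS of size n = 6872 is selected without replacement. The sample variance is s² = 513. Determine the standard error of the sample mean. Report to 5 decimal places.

Under SRS without replacement, Var(ȳ) = (1 − f)·s²/n with f = n/N = 6872/42092 = 0.16326143.
Var(ȳ) = (1 − 0.16326143)·513/6872 = 0.83673857·0.074650757 = 0.062463168.
SE(ȳ) = √(0.062463168) = 0.24993.

0.24993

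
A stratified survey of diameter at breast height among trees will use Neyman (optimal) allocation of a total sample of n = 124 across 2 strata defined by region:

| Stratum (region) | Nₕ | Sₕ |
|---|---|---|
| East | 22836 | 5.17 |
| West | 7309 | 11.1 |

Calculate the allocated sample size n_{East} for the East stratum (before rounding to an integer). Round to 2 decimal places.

73.50

Neyman allocation: nₕ = n·NₕSₕ / Σⱼ NⱼSⱼ.
Σ NⱼSⱼ = 22836·5.17 + 7309·11.1 = 199192.02.
n_{East} = 124·22836·5.17 / 199192.02 = 73.50.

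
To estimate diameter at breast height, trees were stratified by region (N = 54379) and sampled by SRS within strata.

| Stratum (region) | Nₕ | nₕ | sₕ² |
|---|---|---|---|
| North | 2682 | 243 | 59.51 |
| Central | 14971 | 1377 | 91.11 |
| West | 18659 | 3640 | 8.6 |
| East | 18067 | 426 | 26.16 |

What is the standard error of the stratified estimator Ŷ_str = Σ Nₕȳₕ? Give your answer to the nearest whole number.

Var(Ŷ_str) = Σₕ Nₕ²(1 − fₕ)sₕ²/nₕ.
North: 2682²·(1 − 243/2682)·59.51/243 = 1.6019695 × 10^6.
Central: 14971²·(1 − 1377/14971)·91.11/1377 = 1.3465739 × 10^7.
West: 18659²·(1 − 3640/18659)·8.6/3640 = 662104.36.
East: 18067²·(1 − 426/18067)·26.16/426 = 1.9572098 × 10^7.
Sum = 3.5301911 × 10^7.
SE = √(3.5301911 × 10^7) = 5942.

5942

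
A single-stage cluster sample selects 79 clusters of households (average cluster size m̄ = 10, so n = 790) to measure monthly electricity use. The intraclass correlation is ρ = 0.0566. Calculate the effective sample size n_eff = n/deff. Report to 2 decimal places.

523.39

deff = 1 + (10 − 1)·0.0566 = 1 + 0.5094 = 1.5094.
n_eff = 790 / 1.5094 = 523.39.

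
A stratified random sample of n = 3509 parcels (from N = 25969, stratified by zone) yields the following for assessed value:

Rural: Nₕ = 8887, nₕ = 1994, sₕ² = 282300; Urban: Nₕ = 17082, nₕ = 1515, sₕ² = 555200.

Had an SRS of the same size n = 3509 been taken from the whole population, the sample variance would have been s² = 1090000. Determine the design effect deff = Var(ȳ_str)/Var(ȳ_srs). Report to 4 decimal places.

0.5857

Var(ȳ_str) = Σ Wₕ²(1−fₕ)sₕ²/nₕ with Wₕ = Nₕ/25969:
  Rural: (8887/25969)²·(1−1994/8887)·282300/1994 = 12.859934
  Urban: (17082/25969)²·(1−1515/17082)·555200/1515 = 144.50072
  → Var(ȳ_str) = 157.36065.
Var(ȳ_srs) = (1 − 3509/25969)·1090000/3509 = 268.65669.
deff = 157.36065 / 268.65669 = 0.5857.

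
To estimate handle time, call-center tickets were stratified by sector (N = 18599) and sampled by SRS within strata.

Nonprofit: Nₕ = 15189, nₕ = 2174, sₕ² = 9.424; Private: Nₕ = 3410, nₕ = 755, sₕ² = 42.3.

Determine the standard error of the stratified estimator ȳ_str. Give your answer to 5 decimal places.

Var(ȳ_str) = Σₕ Wₕ²(1 − fₕ)sₕ²/nₕ with Wₕ = Nₕ/N, N = 18599.
Nonprofit: Wₕ = 0.81665681; term = 0.81665681²·(1 − 0.14312990)·9.424/2174 = 0.0024772504.
Private: Wₕ = 0.18334319; term = 0.18334319²·(1 − 0.22140762)·42.3/755 = 0.0014663348.
Sum = 0.0039435852.
SE = √(0.0039435852) = 0.06280.

0.06280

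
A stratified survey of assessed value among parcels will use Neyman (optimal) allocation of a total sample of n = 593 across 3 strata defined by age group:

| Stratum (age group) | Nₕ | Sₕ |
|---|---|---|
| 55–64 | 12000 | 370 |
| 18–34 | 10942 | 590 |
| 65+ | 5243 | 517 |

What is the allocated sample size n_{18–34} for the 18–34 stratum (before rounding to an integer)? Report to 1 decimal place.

281.4

Neyman allocation: nₕ = n·NₕSₕ / Σⱼ NⱼSⱼ.
Σ NⱼSⱼ = 12000·370 + 10942·590 + 5243·517 = 1.3606411 × 10^7.
n_{18–34} = 593·10942·590 / (1.3606411 × 10^7) = 281.4.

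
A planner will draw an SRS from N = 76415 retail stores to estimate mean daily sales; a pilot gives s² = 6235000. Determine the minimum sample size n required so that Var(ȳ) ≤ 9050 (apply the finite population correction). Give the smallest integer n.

683

Without fpc, n₀ = s²/D = 6235000/9050 = 688.9503.
With fpc, (1 − n/N)·s²/n ≤ D requires n ≥ n₀/(1 + n₀/N) = 688.9503/(1 + 688.9503/76415) = 682.7943.
Rounding up, n = 683.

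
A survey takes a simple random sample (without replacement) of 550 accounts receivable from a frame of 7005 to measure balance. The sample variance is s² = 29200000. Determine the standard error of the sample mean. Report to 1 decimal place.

Under SRS without replacement, Var(ȳ) = (1 − f)·s²/n with f = n/N = 550/7005 = 0.07851535.
Var(ȳ) = (1 − 0.07851535)·29200000/550 = 0.92148465·53090.909 = 48922.458.
SE(ȳ) = √(48922.458) = 221.2.

221.2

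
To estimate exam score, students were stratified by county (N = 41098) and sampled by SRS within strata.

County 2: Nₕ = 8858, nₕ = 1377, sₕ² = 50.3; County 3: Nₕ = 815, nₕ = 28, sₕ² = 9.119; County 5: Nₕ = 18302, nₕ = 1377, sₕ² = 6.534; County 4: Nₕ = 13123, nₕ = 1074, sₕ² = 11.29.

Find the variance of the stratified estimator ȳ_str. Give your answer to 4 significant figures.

Var(ȳ_str) = Σₕ Wₕ²(1 − fₕ)sₕ²/nₕ with Wₕ = Nₕ/N, N = 41098.
County 2: Wₕ = 0.21553360; term = 0.21553360²·(1 − 0.15545270)·50.3/1377 = 0.001433138.
County 3: Wₕ = 0.01983065; term = 0.01983065²·(1 − 0.03435583)·9.119/28 = 1.236745 × 10^-4.
County 5: Wₕ = 0.44532581; term = 0.44532581²·(1 − 0.07523768)·6.534/1377 = 8.7022397 × 10^-4.
County 4: Wₕ = 0.31930994; term = 0.31930994²·(1 − 0.08184104)·11.29/1074 = 9.8408456 × 10^-4.
Sum = 0.003411121.

0.003411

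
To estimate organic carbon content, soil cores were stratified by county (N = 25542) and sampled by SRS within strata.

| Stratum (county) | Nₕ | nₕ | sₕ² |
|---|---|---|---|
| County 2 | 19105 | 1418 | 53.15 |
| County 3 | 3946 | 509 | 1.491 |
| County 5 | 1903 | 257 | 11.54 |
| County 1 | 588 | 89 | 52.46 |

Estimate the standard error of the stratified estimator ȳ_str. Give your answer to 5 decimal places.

0.14126

Var(ȳ_str) = Σₕ Wₕ²(1 − fₕ)sₕ²/nₕ with Wₕ = Nₕ/N, N = 25542.
County 2: Wₕ = 0.74798371; term = 0.74798371²·(1 − 0.07422141)·53.15/1418 = 0.019414153.
County 3: Wₕ = 0.15449064; term = 0.15449064²·(1 − 0.12899138)·1.491/509 = 6.0895706 × 10^-5.
County 5: Wₕ = 0.07450474; term = 0.07450474²·(1 − 0.13504992)·11.54/257 = 2.1559144 × 10^-4.
County 1: Wₕ = 0.02302091; term = 0.02302091²·(1 − 0.15136054)·52.46/89 = 2.6509794 × 10^-4.
Sum = 0.019955738.
SE = √(0.019955738) = 0.14126.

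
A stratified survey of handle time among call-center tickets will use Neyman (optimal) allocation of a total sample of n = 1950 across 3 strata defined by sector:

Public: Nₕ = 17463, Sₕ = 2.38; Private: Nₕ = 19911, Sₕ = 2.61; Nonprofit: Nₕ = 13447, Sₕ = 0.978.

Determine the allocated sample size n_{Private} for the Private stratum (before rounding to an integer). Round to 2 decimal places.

Neyman allocation: nₕ = n·NₕSₕ / Σⱼ NⱼSⱼ.
Σ NⱼSⱼ = 17463·2.38 + 19911·2.61 + 13447·0.978 = 106680.82.
n_{Private} = 1950·19911·2.61 / 106680.82 = 949.91.

949.91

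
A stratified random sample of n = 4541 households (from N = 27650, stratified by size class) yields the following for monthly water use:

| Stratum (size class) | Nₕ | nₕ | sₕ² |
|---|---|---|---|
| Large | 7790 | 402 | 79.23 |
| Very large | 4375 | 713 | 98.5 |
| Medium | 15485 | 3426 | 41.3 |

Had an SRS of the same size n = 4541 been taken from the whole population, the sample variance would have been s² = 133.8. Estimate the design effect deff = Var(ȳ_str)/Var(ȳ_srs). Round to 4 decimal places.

Var(ȳ_str) = Σ Wₕ²(1−fₕ)sₕ²/nₕ with Wₕ = Nₕ/27650:
  Large: (7790/27650)²·(1−402/7790)·79.23/402 = 0.014836712
  Very large: (4375/27650)²·(1−713/4375)·98.5/713 = 0.0028950284
  Medium: (15485/27650)²·(1−3426/15485)·41.3/3426 = 0.0029443872
  → Var(ȳ_str) = 0.020676128.
Var(ȳ_srs) = (1 − 4541/27650)·133.8/4541 = 0.024625816.
deff = 0.020676128 / 0.024625816 = 0.8396.

0.8396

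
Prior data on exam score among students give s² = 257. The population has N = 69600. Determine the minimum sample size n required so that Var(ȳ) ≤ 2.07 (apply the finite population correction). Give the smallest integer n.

Without fpc, n₀ = s²/D = 257/2.07 = 124.1546.
With fpc, (1 − n/N)·s²/n ≤ D requires n ≥ n₀/(1 + n₀/N) = 124.1546/(1 + 124.1546/69600) = 123.9335.
Rounding up, n = 124.

124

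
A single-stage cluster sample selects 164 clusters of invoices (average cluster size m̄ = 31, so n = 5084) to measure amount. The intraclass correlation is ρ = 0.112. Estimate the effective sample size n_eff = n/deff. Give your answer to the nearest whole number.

deff = 1 + (31 − 1)·0.112 = 1 + 3.36 = 4.36.
n_eff = 5084 / 4.36 = 1166.

1166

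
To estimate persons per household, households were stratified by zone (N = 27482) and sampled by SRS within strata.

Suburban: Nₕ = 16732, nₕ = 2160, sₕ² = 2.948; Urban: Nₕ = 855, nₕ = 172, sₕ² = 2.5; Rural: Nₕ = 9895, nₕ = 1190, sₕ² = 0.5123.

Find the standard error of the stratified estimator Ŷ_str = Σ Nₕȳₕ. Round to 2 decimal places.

615.09

Var(Ŷ_str) = Σₕ Nₕ²(1 − fₕ)sₕ²/nₕ.
Suburban: 16732²·(1 − 2160/16732)·2.948/2160 = 332767.38.
Urban: 855²·(1 − 172/855)·2.5/172 = 8487.8634.
Rural: 9895²·(1 − 1190/9895)·0.5123/1190 = 37081.899.
Sum = 378337.14.
SE = √(378337.14) = 615.09.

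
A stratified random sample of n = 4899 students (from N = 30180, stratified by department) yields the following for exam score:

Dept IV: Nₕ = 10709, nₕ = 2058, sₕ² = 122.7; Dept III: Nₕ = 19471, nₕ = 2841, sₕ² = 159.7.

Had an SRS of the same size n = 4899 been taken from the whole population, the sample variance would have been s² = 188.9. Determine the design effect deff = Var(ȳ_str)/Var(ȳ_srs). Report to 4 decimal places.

Var(ȳ_str) = Σ Wₕ²(1−fₕ)sₕ²/nₕ with Wₕ = Nₕ/30180:
  Dept IV: (10709/30180)²·(1−2058/10709)·122.7/2058 = 0.006064234
  Dept III: (19471/30180)²·(1−2841/19471)·159.7/2841 = 0.019983692
  → Var(ȳ_str) = 0.026047926.
Var(ȳ_srs) = (1 − 4899/30180)·188.9/4899 = 0.032299778.
deff = 0.026047926 / 0.032299778 = 0.8064.

0.8064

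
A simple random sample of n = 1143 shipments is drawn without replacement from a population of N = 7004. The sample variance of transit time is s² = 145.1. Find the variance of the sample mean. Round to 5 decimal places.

Under SRS without replacement, Var(ȳ) = (1 − f)·s²/n with f = n/N = 1143/7004 = 0.16319246.
Var(ȳ) = (1 − 0.16319246)·145.1/1143 = 0.83680754·0.12694663 = 0.1062299.

0.10623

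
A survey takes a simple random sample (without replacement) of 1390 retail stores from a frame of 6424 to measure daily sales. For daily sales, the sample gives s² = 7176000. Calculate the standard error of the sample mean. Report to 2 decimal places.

63.60

Under SRS without replacement, Var(ȳ) = (1 − f)·s²/n with f = n/N = 1390/6424 = 0.21637609.
Var(ȳ) = (1 − 0.21637609)·7176000/1390 = 0.78362391·5162.5899 = 4045.5289.
SE(ȳ) = √(4045.5289) = 63.60.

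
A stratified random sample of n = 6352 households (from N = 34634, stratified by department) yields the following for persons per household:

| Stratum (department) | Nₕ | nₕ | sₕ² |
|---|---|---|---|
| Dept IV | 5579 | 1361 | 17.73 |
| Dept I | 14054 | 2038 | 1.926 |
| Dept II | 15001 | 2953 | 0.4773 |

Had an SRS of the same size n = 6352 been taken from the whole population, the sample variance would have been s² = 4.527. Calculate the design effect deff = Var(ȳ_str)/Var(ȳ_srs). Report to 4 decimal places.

Var(ȳ_str) = Σ Wₕ²(1−fₕ)sₕ²/nₕ with Wₕ = Nₕ/34634:
  Dept IV: (5579/34634)²·(1−1361/5579)·17.73/1361 = 2.5556904 × 10^-4
  Dept I: (14054/34634)²·(1−2038/14054)·1.926/2038 = 1.3304748 × 10^-4
  Dept II: (15001/34634)²·(1−2953/15001)·0.4773/2953 = 2.4353302 × 10^-5
  → Var(ȳ_str) = 4.1296982 × 10^-4.
Var(ȳ_srs) = (1 − 6352/34634)·4.527/6352 = 5.8197921 × 10^-4.
deff = (4.1296982 × 10^-4) / (5.8197921 × 10^-4) = 0.7096.

0.7096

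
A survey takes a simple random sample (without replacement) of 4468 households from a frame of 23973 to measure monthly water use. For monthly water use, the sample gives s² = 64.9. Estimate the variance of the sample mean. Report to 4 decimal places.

0.0118

Under SRS without replacement, Var(ȳ) = (1 − f)·s²/n with f = n/N = 4468/23973 = 0.18637634.
Var(ȳ) = (1 − 0.18637634)·64.9/4468 = 0.81362366·0.014525515 = 0.011818302.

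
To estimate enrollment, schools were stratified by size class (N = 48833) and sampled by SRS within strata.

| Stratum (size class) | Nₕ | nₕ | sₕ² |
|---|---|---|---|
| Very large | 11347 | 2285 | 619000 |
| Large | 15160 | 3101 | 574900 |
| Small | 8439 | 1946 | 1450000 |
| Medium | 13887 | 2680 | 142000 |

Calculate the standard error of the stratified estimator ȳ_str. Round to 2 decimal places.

6.82

Var(ȳ_str) = Σₕ Wₕ²(1 − fₕ)sₕ²/nₕ with Wₕ = Nₕ/N, N = 48833.
Very large: Wₕ = 0.23236336; term = 0.23236336²·(1 − 0.20137481)·619000/2285 = 11.681073.
Large: Wₕ = 0.31044581; term = 0.31044581²·(1 − 0.20455145)·574900/3101 = 14.212623.
Small: Wₕ = 0.17281347; term = 0.17281347²·(1 − 0.23059604)·1450000/1946 = 17.121221.
Medium: Wₕ = 0.28437737; term = 0.28437737²·(1 − 0.19298625)·142000/2680 = 3.4579965.
Sum = 46.472914.
SE = √(46.472914) = 6.82.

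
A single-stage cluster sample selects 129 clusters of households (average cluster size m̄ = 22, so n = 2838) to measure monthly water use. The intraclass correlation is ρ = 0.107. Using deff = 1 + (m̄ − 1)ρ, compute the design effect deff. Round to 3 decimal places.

deff = 1 + (22 − 1)·0.107 = 1 + 2.247 = 3.247.

3.247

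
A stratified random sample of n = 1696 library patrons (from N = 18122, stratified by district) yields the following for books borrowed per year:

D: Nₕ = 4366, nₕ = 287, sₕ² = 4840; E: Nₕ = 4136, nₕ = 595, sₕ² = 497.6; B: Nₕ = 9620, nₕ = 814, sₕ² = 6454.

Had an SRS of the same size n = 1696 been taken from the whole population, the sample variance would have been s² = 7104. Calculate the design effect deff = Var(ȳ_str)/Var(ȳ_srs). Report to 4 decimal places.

Var(ȳ_str) = Σ Wₕ²(1−fₕ)sₕ²/nₕ with Wₕ = Nₕ/18122:
  D: (4366/18122)²·(1−287/4366)·4840/287 = 0.9145104
  E: (4136/18122)²·(1−595/4136)·497.6/595 = 0.037295601
  B: (9620/18122)²·(1−814/9620)·6454/814 = 2.0452484
  → Var(ȳ_str) = 2.9970544.
Var(ȳ_srs) = (1 − 1696/18122)·7104/1696 = 3.7966695.
deff = 2.9970544 / 3.7966695 = 0.7894.

0.7894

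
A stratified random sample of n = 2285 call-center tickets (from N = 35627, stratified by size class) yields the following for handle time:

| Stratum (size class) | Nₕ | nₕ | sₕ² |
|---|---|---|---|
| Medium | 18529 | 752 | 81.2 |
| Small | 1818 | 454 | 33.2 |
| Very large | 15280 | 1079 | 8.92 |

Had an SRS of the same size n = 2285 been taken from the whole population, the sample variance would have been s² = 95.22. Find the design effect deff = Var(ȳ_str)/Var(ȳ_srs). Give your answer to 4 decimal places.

0.7584

Var(ȳ_str) = Σ Wₕ²(1−fₕ)sₕ²/nₕ with Wₕ = Nₕ/35627:
  Medium: (18529/35627)²·(1−752/18529)·81.2/752 = 0.02802142
  Small: (1818/35627)²·(1−454/1818)·33.2/454 = 1.4286702 × 10^-4
  Very large: (15280/35627)²·(1−1079/15280)·8.92/1079 = 0.0014132767
  → Var(ȳ_str) = 0.029577564.
Var(ȳ_srs) = (1 − 2285/35627)·95.22/2285 = 0.03899908.
deff = 0.029577564 / 0.03899908 = 0.7584.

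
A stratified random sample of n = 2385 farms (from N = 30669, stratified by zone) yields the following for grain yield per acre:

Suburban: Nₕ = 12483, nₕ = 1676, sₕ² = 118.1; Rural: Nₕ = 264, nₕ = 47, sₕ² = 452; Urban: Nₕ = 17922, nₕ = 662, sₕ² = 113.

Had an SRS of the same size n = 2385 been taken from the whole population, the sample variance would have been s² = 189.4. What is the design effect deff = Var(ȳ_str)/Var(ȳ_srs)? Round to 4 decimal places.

Var(ȳ_str) = Σ Wₕ²(1−fₕ)sₕ²/nₕ with Wₕ = Nₕ/30669:
  Suburban: (12483/30669)²·(1−1676/12483)·118.1/1676 = 0.0101065
  Rural: (264/30669)²·(1−47/264)·452/47 = 5.8574017 × 10^-4
  Urban: (17922/30669)²·(1−662/17922)·113/662 = 0.056136908
  → Var(ȳ_str) = 0.066829148.
Var(ȳ_srs) = (1 − 2385/30669)·189.4/2385 = 0.073237381.
deff = 0.066829148 / 0.073237381 = 0.9125.

0.9125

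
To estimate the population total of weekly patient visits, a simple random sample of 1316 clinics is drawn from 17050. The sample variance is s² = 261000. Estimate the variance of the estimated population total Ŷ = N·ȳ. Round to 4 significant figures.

Var(Ŷ) = N²·Var(ȳ) = N²·(1 − n/N)·s²/n.
f = 1316/17050 = 0.07718475; Var(ȳ) = 0.92281525·261000/1316 = 183.02035.
Var(Ŷ) = 17050² · 183.02035 = 5.3204473 × 10^10.

5.320 × 10^10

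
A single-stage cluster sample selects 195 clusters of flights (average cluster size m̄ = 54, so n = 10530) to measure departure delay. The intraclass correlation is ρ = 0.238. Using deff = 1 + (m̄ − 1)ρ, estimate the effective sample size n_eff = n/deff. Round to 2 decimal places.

773.47

deff = 1 + (54 − 1)·0.238 = 1 + 12.614 = 13.614.
n_eff = 10530 / 13.614 = 773.47.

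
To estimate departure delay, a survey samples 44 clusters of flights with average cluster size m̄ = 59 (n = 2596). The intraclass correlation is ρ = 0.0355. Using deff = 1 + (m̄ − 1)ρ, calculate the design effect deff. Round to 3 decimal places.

3.059

deff = 1 + (59 − 1)·0.0355 = 1 + 2.059 = 3.059.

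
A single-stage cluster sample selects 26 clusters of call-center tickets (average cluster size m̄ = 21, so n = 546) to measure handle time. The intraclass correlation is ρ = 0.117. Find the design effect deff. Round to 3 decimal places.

deff = 1 + (21 − 1)·0.117 = 1 + 2.34 = 3.34.

3.340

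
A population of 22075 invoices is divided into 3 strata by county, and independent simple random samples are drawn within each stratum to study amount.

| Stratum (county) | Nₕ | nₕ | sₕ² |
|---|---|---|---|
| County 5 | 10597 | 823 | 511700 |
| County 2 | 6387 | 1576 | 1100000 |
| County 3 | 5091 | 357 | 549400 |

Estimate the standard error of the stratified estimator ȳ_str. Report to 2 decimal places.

15.88

Var(ȳ_str) = Σₕ Wₕ²(1 − fₕ)sₕ²/nₕ with Wₕ = Nₕ/N, N = 22075.
County 5: Wₕ = 0.48004530; term = 0.48004530²·(1 − 0.07766349)·511700/823 = 132.15069.
County 2: Wₕ = 0.28933182; term = 0.28933182²·(1 − 0.24675121)·1100000/1576 = 44.011617.
County 3: Wₕ = 0.23062288; term = 0.23062288²·(1 − 0.07012375)·549400/357 = 76.111515.
Sum = 252.27382.
SE = √(252.27382) = 15.88.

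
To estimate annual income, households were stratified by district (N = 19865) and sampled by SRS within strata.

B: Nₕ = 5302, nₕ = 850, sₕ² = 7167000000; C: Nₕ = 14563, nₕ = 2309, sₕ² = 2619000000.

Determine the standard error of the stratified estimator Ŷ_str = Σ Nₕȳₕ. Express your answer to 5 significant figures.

2.0036 × 10^7

Var(Ŷ_str) = Σₕ Nₕ²(1 − fₕ)sₕ²/nₕ.
B: 5302²·(1 − 850/5302)·7167000000/850 = 1.9902762 × 10^14.
C: 14563²·(1 − 2309/14563)·2619000000/2309 = 2.0241388 × 10^14.
Sum = 4.014415 × 10^14.
SE = √(4.014415 × 10^14) = 2.0036 × 10^7.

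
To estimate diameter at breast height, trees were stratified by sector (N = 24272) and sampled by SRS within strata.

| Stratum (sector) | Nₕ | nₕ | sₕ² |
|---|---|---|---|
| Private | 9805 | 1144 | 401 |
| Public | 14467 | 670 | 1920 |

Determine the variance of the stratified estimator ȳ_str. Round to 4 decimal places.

Var(ȳ_str) = Σₕ Wₕ²(1 − fₕ)sₕ²/nₕ with Wₕ = Nₕ/N, N = 24272.
Private: Wₕ = 0.40396341; term = 0.40396341²·(1 − 0.11667517)·401/1144 = 0.050526924.
Public: Wₕ = 0.59603659; term = 0.59603659²·(1 − 0.04631230)·1920/670 = 0.97090882.
Sum = 1.0214357.

1.0214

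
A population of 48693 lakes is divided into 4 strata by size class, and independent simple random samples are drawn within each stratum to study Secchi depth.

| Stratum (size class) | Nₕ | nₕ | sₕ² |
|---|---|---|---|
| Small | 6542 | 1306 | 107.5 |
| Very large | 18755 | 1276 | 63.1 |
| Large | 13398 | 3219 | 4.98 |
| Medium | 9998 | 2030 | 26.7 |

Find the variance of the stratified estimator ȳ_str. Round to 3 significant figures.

Var(ȳ_str) = Σₕ Wₕ²(1 − fₕ)sₕ²/nₕ with Wₕ = Nₕ/N, N = 48693.
Small: Wₕ = 0.13435196; term = 0.13435196²·(1 − 0.19963314)·107.5/1306 = 0.0011891658.
Very large: Wₕ = 0.38516830; term = 0.38516830²·(1 − 0.06803519)·63.1/1276 = 0.0068372155.
Large: Wₕ = 0.27515249; term = 0.27515249²·(1 − 0.24025974)·4.98/3219 = 8.8985734 × 10^-5.
Medium: Wₕ = 0.20532725; term = 0.20532725²·(1 − 0.20304061)·26.7/2030 = 4.4192098 × 10^-4.
Sum = 0.008557288.

0.00856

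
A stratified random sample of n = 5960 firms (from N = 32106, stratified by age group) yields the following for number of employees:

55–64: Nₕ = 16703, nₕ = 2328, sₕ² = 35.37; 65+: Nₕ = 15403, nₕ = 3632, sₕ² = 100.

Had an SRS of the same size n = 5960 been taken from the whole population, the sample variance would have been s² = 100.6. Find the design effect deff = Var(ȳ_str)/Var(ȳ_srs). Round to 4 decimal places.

Var(ȳ_str) = Σ Wₕ²(1−fₕ)sₕ²/nₕ with Wₕ = Nₕ/32106:
  55–64: (16703/32106)²·(1−2328/16703)·35.37/2328 = 0.0035390118
  65+: (15403/32106)²·(1−3632/15403)·100/3632 = 0.0048428435
  → Var(ȳ_str) = 0.0083818553.
Var(ȳ_srs) = (1 − 5960/32106)·100.6/5960 = 0.013745824.
deff = 0.0083818553 / 0.013745824 = 0.6098.

0.6098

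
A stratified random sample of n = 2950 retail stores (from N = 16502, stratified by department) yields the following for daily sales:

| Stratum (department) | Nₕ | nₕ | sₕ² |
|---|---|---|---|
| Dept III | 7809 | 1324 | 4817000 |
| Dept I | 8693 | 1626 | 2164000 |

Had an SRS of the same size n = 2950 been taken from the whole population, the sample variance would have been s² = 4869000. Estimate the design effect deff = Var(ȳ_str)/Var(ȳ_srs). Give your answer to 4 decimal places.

Var(ȳ_str) = Σ Wₕ²(1−fₕ)sₕ²/nₕ with Wₕ = Nₕ/16502:
  Dept III: (7809/16502)²·(1−1324/7809)·4817000/1324 = 676.58272
  Dept I: (8693/16502)²·(1−1626/8693)·2164000/1626 = 300.23984
  → Var(ȳ_str) = 976.82256.
Var(ȳ_srs) = (1 − 2950/16502)·4869000/2950 = 1355.4533.
deff = 976.82256 / 1355.4533 = 0.7207.

0.7207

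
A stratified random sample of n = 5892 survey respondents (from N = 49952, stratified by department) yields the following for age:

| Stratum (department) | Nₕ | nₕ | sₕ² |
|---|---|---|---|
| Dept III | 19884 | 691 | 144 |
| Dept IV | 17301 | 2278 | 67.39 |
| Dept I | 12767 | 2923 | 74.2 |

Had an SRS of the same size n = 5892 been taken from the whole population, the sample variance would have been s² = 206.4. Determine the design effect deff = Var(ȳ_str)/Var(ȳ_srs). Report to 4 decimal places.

1.1727

Var(ȳ_str) = Σ Wₕ²(1−fₕ)sₕ²/nₕ with Wₕ = Nₕ/49952:
  Dept III: (19884/49952)²·(1−691/19884)·144/691 = 0.031873173
  Dept IV: (17301/49952)²·(1−2278/17301)·67.39/2278 = 0.0030815119
  Dept I: (12767/49952)²·(1−2923/12767)·74.2/2923 = 0.0012785855
  → Var(ȳ_str) = 0.03623327.
Var(ȳ_srs) = (1 − 5892/49952)·206.4/5892 = 0.030898583.
deff = 0.03623327 / 0.030898583 = 1.1727.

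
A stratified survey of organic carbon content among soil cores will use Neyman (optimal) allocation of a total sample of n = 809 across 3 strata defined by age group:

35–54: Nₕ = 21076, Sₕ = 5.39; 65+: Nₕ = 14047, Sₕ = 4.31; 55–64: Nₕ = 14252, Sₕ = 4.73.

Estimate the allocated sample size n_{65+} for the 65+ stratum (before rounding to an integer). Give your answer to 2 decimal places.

202.77

Neyman allocation: nₕ = n·NₕSₕ / Σⱼ NⱼSⱼ.
Σ NⱼSⱼ = 21076·5.39 + 14047·4.31 + 14252·4.73 = 241554.17.
n_{65+} = 809·14047·4.31 / 241554.17 = 202.77.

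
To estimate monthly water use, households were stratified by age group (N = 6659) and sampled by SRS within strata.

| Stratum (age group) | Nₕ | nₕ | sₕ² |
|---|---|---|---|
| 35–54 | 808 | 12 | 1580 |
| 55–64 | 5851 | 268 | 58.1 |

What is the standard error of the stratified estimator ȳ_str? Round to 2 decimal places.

Var(ȳ_str) = Σₕ Wₕ²(1 − fₕ)sₕ²/nₕ with Wₕ = Nₕ/N, N = 6659.
35–54: Wₕ = 0.12133954; term = 0.12133954²·(1 − 0.01485149)·1580/12 = 1.9097752.
55–64: Wₕ = 0.87866046; term = 0.87866046²·(1 − 0.04580414)·58.1/268 = 0.15970593.
Sum = 2.0694811.
SE = √(2.0694811) = 1.44.

1.44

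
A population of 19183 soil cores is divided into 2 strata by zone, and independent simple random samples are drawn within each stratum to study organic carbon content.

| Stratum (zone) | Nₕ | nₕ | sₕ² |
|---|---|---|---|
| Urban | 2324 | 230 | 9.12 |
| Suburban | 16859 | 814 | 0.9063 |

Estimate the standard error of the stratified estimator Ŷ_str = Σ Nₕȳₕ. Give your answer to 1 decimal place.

Var(Ŷ_str) = Σₕ Nₕ²(1 − fₕ)sₕ²/nₕ.
Urban: 2324²·(1 − 230/2324)·9.12/230 = 192965.56.
Suburban: 16859²·(1 − 814/16859)·0.9063/814 = 301175.13.
Sum = 494140.69.
SE = √(494140.69) = 703.0.

703.0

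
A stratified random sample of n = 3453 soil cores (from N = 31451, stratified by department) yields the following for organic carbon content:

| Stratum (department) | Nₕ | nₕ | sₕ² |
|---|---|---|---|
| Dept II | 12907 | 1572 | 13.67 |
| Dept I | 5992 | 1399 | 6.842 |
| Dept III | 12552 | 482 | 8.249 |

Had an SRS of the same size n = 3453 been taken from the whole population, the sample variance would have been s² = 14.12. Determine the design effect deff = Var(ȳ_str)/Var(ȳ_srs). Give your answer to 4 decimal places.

Var(ȳ_str) = Σ Wₕ²(1−fₕ)sₕ²/nₕ with Wₕ = Nₕ/31451:
  Dept II: (12907/31451)²·(1−1572/12907)·13.67/1572 = 0.0012861567
  Dept I: (5992/31451)²·(1−1399/5992)·6.842/1399 = 1.3607072 × 10^-4
  Dept III: (12552/31451)²·(1−482/12552)·8.249/482 = 0.0026212325
  → Var(ȳ_str) = 0.0040434599.
Var(ȳ_srs) = (1 − 3453/31451)·14.12/3453 = 0.0036402455.
deff = 0.0040434599 / 0.0036402455 = 1.1108.

1.1108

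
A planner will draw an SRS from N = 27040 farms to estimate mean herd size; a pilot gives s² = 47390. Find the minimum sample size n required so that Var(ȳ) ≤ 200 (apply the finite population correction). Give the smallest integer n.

235

Without fpc, n₀ = s²/D = 47390/200 = 236.9500.
With fpc, (1 − n/N)·s²/n ≤ D requires n ≥ n₀/(1 + n₀/N) = 236.9500/(1 + 236.9500/27040) = 234.8917.
Rounding up, n = 235.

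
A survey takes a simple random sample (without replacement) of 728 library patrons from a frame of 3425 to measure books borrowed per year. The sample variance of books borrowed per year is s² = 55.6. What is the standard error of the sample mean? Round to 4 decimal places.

Under SRS without replacement, Var(ȳ) = (1 − f)·s²/n with f = n/N = 728/3425 = 0.21255474.
Var(ȳ) = (1 − 0.21255474)·55.6/728 = 0.78744526·0.076373626 = 0.06014005.
SE(ȳ) = √(0.06014005) = 0.2452.

0.2452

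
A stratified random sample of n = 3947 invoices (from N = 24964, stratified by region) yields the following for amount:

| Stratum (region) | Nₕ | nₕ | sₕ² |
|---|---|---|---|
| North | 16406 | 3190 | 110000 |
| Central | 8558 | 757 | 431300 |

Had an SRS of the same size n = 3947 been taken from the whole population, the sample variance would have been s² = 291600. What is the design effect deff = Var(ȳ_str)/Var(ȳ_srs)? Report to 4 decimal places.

Var(ȳ_str) = Σ Wₕ²(1−fₕ)sₕ²/nₕ with Wₕ = Nₕ/24964:
  North: (16406/24964)²·(1−3190/16406)·110000/3190 = 11.997103
  Central: (8558/24964)²·(1−757/8558)·431300/757 = 61.034837
  → Var(ȳ_str) = 73.03194.
Var(ȳ_srs) = (1 − 3947/24964)·291600/3947 = 62.198075.
deff = 73.03194 / 62.198075 = 1.1742.

1.1742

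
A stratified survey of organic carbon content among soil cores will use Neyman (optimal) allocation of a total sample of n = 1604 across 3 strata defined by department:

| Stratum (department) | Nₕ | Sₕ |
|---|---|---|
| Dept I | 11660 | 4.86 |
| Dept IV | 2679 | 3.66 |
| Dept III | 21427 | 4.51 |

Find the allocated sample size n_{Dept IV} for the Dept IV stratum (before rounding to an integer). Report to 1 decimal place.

Neyman allocation: nₕ = n·NₕSₕ / Σⱼ NⱼSⱼ.
Σ NⱼSⱼ = 11660·4.86 + 2679·3.66 + 21427·4.51 = 163108.51.
n_{Dept IV} = 1604·2679·3.66 / 163108.51 = 96.4.

96.4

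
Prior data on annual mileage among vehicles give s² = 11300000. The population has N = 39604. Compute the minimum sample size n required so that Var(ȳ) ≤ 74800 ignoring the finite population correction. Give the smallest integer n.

Without fpc, n₀ = s²/D = 11300000/74800 = 151.0695.
Rounding up, n = 152.

152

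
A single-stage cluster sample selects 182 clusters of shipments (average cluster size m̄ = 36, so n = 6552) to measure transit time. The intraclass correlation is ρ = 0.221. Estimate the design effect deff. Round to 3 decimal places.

deff = 1 + (36 − 1)·0.221 = 1 + 7.735 = 8.735.

8.735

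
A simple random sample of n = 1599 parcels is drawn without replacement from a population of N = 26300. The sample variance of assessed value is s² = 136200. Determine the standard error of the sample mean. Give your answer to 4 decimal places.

8.9442

Under SRS without replacement, Var(ȳ) = (1 − f)·s²/n with f = n/N = 1599/26300 = 0.06079848.
Var(ȳ) = (1 − 0.06079848)·136200/1599 = 0.93920152·85.178236 = 79.999529.
SE(ȳ) = √(79.999529) = 8.9442.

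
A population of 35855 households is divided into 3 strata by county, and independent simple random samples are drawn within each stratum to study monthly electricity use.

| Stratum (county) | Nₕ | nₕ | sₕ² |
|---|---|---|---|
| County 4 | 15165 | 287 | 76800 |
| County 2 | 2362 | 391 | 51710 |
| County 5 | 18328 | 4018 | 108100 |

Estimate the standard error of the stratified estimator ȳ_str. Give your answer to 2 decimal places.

Var(ȳ_str) = Σₕ Wₕ²(1 − fₕ)sₕ²/nₕ with Wₕ = Nₕ/N, N = 35855.
County 4: Wₕ = 0.42295356; term = 0.42295356²·(1 − 0.01892516)·76800/287 = 46.96419.
County 2: Wₕ = 0.06587645; term = 0.06587645²·(1 − 0.16553768)·51710/391 = 0.47892206.
County 5: Wₕ = 0.51116999; term = 0.51116999²·(1 − 0.21922741)·108100/4018 = 5.4887193.
Sum = 52.931831.
SE = √(52.931831) = 7.28.

7.28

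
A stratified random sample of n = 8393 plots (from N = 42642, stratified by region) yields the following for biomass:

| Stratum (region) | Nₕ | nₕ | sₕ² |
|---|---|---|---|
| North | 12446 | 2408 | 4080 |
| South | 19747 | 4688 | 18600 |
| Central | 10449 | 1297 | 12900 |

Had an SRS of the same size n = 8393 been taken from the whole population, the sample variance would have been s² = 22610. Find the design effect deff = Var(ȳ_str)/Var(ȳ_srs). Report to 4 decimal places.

0.5954

Var(ȳ_str) = Σ Wₕ²(1−fₕ)sₕ²/nₕ with Wₕ = Nₕ/42642:
  North: (12446/42642)²·(1−2408/12446)·4080/2408 = 0.11641409
  South: (19747/42642)²·(1−4688/19747)·18600/4688 = 0.64885472
  Central: (10449/42642)²·(1−1297/10449)·12900/1297 = 0.52307666
  → Var(ȳ_str) = 1.2883455.
Var(ȳ_srs) = (1 − 8393/42642)·22610/8393 = 2.1636832.
deff = 1.2883455 / 2.1636832 = 0.5954.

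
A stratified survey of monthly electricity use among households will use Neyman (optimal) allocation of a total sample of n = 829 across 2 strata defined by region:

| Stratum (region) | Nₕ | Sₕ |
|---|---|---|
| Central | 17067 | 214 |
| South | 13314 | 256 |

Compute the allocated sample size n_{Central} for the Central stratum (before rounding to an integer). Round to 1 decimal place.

Neyman allocation: nₕ = n·NₕSₕ / Σⱼ NⱼSⱼ.
Σ NⱼSⱼ = 17067·214 + 13314·256 = 7.060722 × 10^6.
n_{Central} = 829·17067·214 / (7.060722 × 10^6) = 428.8.

428.8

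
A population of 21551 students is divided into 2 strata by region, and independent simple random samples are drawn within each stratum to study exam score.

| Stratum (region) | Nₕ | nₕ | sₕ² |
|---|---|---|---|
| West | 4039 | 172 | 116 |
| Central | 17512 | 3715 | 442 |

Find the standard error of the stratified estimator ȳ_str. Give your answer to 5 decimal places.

Var(ȳ_str) = Σₕ Wₕ²(1 − fₕ)sₕ²/nₕ with Wₕ = Nₕ/N, N = 21551.
West: Wₕ = 0.18741590; term = 0.18741590²·(1 − 0.04258480)·116/172 = 0.022679982.
Central: Wₕ = 0.81258410; term = 0.81258410²·(1 − 0.21214025)·442/3715 = 0.061894066.
Sum = 0.084574048.
SE = √(0.084574048) = 0.29082.

0.29082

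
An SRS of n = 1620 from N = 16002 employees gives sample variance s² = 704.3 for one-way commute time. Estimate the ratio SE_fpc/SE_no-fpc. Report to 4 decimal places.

0.9480

f = n/N = 1620/16002 = 0.10123735.
SE_no-fpc = √(s²/n) = 0.65935809; SE_fpc = √((1−f)s²/n) = 0.62509186.
Ratio = √(1−f) = 0.94803094.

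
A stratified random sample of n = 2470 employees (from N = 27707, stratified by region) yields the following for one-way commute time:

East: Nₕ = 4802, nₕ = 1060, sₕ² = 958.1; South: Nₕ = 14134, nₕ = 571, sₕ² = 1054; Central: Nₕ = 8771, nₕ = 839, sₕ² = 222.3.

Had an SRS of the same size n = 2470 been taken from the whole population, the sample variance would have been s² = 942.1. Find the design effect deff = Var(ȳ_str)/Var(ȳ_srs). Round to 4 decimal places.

1.4568

Var(ȳ_str) = Σ Wₕ²(1−fₕ)sₕ²/nₕ with Wₕ = Nₕ/27707:
  East: (4802/27707)²·(1−1060/4802)·958.1/1060 = 0.021156894
  South: (14134/27707)²·(1−571/14134)·1054/571 = 0.46094206
  Central: (8771/27707)²·(1−839/8771)·222.3/839 = 0.024012109
  → Var(ȳ_str) = 0.50611106.
Var(ȳ_srs) = (1 − 2470/27707)·942.1/2470 = 0.34741477.
deff = 0.50611106 / 0.34741477 = 1.4568.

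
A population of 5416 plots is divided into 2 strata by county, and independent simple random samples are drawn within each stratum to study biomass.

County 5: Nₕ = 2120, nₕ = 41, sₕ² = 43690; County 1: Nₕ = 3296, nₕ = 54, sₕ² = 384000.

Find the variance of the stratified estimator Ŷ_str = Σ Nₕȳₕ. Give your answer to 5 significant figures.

Var(Ŷ_str) = Σₕ Nₕ²(1 − fₕ)sₕ²/nₕ.
County 5: 2120²·(1 − 41/2120)·43690/41 = 4.6966537 × 10^9.
County 1: 3296²·(1 − 54/3296)·384000/54 = 7.5986716 × 10^10.
Sum = 8.068337 × 10^10.

8.0683 × 10^10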